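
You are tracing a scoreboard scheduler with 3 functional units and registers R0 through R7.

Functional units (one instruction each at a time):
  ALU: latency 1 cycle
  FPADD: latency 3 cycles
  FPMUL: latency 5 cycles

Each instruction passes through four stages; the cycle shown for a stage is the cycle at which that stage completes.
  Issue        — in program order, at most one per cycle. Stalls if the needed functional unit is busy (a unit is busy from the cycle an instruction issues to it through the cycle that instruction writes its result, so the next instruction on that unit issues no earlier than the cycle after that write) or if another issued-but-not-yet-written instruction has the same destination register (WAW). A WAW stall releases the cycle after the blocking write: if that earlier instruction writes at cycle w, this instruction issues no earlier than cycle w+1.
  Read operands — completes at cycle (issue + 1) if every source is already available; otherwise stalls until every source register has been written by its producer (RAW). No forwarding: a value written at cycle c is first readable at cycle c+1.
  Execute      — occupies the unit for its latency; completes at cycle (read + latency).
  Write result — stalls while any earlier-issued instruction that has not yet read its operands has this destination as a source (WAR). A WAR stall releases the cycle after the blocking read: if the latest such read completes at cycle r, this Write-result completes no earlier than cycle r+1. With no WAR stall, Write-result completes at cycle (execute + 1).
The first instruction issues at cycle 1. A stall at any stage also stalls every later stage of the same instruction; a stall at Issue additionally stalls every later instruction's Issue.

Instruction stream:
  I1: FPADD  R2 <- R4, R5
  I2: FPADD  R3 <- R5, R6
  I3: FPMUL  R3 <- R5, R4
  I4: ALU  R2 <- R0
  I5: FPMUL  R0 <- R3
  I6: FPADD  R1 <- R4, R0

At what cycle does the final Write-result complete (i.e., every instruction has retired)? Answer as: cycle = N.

cycle = 33

  I1 | 1 | 2 | 5 | 6
  I2 | 7 | 8 | 11 | 12   struct: FPADD busy until I1 writes@6
  I3 | 13 | 14 | 19 | 20   WAW R3: wait I2 write@12
  I4 | 14 | 15 | 16 | 17
  I5 | 21 | 22 | 27 | 28   struct: FPMUL busy until I3 writes@20
  I6 | 22 | 29 | 32 | 33   RAW R0: wait I5 write@28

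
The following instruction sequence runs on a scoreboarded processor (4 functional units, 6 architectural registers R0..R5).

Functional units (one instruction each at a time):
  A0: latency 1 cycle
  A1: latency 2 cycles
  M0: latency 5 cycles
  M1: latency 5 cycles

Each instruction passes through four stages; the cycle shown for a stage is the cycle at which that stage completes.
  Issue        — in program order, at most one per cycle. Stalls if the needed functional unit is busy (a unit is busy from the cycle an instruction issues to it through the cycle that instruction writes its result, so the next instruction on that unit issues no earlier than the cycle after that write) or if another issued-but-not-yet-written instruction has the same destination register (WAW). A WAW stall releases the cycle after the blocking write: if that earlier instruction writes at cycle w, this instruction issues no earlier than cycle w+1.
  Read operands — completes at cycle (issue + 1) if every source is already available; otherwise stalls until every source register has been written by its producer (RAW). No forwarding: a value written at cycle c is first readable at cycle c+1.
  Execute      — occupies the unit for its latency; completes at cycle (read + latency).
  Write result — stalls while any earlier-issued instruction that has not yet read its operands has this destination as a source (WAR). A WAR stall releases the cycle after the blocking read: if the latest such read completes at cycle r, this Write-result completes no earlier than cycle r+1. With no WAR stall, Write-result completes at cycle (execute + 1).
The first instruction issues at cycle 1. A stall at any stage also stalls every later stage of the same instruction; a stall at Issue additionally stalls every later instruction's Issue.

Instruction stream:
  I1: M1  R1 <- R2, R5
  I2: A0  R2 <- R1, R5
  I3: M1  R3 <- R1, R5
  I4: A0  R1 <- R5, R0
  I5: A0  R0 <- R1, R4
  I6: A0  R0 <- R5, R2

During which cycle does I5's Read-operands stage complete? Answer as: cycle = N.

cycle = 17

[1] I1 issues→M1
[2] I1 reads · I2 issues→A0
[7] I1 exec-done
[8] I1 writes R1
[9] I2 reads · I3 issues→M1
[10] I2 exec-done · I3 reads
[11] I2 writes R2
[12] I4 issues→A0
[13] I4 reads
[14] I4 exec-done
[15] I3 exec-done · I4 writes R1
[16] I3 writes R3 · I5 issues→A0
[17] I5 reads
[18] I5 exec-done
[19] I5 writes R0
[20] I6 issues→A0
[21] I6 reads
[22] I6 exec-done
[23] I6 writes R0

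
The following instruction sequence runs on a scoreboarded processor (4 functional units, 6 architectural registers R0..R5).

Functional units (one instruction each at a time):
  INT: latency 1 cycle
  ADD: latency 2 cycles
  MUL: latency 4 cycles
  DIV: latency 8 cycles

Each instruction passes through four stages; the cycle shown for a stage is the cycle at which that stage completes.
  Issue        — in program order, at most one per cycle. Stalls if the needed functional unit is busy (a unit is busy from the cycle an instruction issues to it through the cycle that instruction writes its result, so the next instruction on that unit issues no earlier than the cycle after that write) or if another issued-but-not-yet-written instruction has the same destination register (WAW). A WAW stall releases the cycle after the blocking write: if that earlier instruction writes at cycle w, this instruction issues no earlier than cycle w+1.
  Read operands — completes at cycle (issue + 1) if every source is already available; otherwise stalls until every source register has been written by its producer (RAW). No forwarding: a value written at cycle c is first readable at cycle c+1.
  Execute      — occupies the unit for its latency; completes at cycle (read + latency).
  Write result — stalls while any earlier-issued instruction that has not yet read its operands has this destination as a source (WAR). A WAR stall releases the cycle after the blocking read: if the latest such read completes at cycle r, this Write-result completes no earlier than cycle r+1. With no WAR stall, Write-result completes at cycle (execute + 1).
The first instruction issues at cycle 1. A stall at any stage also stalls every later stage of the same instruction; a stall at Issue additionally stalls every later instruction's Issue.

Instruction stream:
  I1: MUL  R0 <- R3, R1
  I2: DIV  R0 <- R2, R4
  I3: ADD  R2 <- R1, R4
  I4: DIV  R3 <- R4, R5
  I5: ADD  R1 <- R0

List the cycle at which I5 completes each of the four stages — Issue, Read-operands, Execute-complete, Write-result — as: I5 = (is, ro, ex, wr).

I5 = (20, 21, 23, 24)

t=1  I1 dispatched to MUL
t=2  I1 operands ready
t=6  I1 complete
t=7  R0←I1
t=8  I2 dispatched to DIV
t=9  I2 operands ready; I3 dispatched to ADD
t=10  I3 operands ready
t=12  I3 complete
t=13  R2←I3
t=17  I2 complete
t=18  R0←I2
t=19  I4 dispatched to DIV
t=20  I4 operands ready; I5 dispatched to ADD
t=21  I5 operands ready
t=23  I5 complete
t=24  R1←I5
t=28  I4 complete
t=29  R3←I4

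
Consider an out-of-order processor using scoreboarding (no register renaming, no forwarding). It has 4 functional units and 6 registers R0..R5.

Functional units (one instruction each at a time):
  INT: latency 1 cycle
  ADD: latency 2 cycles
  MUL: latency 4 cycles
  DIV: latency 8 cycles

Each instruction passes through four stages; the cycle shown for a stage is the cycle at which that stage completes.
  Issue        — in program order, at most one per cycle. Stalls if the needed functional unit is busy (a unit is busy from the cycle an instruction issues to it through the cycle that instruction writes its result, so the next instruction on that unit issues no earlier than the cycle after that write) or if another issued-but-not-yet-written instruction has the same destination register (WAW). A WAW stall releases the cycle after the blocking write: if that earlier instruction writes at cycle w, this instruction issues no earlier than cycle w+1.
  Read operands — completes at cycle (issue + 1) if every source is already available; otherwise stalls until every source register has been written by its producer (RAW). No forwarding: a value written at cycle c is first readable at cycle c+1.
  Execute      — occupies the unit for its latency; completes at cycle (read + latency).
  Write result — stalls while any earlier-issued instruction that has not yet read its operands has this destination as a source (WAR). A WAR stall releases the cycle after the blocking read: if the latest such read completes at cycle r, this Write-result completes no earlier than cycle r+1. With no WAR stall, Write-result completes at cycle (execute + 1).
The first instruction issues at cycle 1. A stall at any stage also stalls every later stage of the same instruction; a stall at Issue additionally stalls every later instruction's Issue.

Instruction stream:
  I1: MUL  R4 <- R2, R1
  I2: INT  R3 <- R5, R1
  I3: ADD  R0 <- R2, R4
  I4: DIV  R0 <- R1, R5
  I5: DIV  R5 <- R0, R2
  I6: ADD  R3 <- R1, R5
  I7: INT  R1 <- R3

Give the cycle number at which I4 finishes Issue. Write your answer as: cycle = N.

c1: I1 issues→MUL
c2: I1 reads | I2 issues→INT
c3: I2 reads | I3 issues→ADD
c4: I2 exec-done
c5: I2 writes R3
c6: I1 exec-done
c7: I1 writes R4
c8: I3 reads
c10: I3 exec-done
c11: I3 writes R0
c12: I4 issues→DIV
c13: I4 reads
c21: I4 exec-done
c22: I4 writes R0
c23: I5 issues→DIV
c24: I5 reads | I6 issues→ADD
c25: I7 issues→INT
c32: I5 exec-done
c33: I5 writes R5
c34: I6 reads
c36: I6 exec-done
c37: I6 writes R3
c38: I7 reads
c39: I7 exec-done
c40: I7 writes R1

cycle = 12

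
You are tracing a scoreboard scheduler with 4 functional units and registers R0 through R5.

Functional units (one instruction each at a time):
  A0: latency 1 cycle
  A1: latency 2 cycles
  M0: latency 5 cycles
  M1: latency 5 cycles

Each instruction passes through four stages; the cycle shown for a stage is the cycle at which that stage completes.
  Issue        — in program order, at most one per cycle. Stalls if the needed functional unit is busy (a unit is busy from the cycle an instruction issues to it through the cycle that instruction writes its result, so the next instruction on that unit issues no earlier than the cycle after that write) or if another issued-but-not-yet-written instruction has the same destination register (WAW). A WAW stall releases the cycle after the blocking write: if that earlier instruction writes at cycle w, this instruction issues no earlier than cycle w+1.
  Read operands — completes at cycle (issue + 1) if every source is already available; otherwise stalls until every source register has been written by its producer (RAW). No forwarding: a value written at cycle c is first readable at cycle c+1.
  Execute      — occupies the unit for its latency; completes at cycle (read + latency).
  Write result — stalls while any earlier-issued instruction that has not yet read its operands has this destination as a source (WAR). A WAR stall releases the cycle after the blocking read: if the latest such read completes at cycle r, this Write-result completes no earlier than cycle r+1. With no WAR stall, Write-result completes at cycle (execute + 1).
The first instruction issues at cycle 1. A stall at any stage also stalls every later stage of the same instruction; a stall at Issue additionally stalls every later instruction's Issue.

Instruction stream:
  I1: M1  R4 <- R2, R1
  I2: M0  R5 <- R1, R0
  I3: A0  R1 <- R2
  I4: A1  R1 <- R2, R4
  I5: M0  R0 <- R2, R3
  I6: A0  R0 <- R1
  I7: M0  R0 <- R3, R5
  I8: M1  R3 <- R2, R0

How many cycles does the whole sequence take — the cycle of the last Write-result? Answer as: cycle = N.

cycle = 36

I1: IS=1 RO=2 EX=7 WR=8
I2: IS=2 RO=3 EX=8 WR=9
I3: IS=3 RO=4 EX=5 WR=6
I4: IS=7 RO=9 EX=11 WR=12  [WAW R1: wait I3 write@6; RAW R4: wait I1 write@8]
I5: IS=10 RO=11 EX=16 WR=17  [struct: M0 busy until I2 writes@9]
I6: IS=18 RO=19 EX=20 WR=21  [WAW R0: wait I5 write@17]
I7: IS=22 RO=23 EX=28 WR=29  [WAW R0: wait I6 write@21]
I8: IS=23 RO=30 EX=35 WR=36  [RAW R0: wait I7 write@29]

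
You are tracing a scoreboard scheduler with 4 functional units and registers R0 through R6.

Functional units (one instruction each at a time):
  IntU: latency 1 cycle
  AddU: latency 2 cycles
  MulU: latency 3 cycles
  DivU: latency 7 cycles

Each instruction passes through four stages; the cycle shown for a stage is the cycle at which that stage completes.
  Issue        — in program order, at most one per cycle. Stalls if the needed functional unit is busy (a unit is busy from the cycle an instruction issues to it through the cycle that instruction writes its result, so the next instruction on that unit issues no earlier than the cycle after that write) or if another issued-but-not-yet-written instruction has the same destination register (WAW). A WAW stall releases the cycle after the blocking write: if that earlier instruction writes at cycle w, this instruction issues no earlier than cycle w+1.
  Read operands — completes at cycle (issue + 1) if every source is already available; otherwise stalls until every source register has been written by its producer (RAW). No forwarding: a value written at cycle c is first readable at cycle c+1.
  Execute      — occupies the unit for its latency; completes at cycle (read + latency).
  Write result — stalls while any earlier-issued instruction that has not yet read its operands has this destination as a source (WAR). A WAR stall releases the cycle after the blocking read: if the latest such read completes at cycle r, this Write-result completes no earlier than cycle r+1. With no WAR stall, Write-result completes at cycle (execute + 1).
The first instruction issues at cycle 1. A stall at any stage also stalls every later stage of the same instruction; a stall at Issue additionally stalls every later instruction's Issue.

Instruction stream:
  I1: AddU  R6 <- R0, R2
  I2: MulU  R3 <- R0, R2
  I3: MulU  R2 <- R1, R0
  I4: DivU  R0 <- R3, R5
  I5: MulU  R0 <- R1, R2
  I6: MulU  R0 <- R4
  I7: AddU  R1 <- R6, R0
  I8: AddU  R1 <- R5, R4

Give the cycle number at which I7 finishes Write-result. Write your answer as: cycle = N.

cycle = 34

[I1] 1/2/4/5
[I2] 2/3/6/7
[I3] 8/9/12/13  (struct: MulU busy until I2 writes@7)
[I4] 9/10/17/18
[I5] 19/20/23/24  (WAW R0: wait I4 write@18)
[I6] 25/26/29/30  (struct: MulU busy until I5 writes@24)
[I7] 26/31/33/34  (RAW R0: wait I6 write@30)
[I8] 35/36/38/39  (struct: AddU busy until I7 writes@34)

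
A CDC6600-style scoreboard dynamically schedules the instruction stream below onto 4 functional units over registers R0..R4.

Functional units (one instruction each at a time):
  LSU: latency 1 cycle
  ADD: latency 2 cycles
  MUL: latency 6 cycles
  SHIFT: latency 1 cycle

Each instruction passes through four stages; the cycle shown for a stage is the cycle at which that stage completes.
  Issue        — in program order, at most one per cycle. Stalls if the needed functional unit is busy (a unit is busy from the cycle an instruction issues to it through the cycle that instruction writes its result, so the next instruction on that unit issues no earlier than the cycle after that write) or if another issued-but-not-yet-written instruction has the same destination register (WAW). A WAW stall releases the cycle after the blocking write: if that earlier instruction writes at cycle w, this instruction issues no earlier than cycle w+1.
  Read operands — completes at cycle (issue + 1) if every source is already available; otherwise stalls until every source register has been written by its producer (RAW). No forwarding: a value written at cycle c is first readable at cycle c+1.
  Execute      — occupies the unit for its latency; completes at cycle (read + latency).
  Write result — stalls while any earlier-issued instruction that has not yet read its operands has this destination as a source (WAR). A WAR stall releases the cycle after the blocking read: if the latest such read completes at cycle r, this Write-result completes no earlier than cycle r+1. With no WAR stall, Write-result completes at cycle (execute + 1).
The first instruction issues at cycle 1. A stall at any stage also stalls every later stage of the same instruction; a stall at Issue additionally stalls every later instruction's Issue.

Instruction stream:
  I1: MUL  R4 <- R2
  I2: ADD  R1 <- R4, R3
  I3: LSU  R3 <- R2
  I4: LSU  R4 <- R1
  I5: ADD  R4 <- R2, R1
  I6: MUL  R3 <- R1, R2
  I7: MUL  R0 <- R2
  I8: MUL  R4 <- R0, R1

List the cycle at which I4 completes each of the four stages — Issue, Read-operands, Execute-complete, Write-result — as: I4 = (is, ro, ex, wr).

c1: I1 dispatched to MUL
c2: I1 operands ready · I2 dispatched to ADD
c3: I3 dispatched to LSU
c4: I3 operands ready
c5: I3 complete
c8: I1 complete
c9: R4←I1
c10: I2 operands ready
c11: R3←I3
c12: I2 complete · I4 dispatched to LSU
c13: R1←I2
c14: I4 operands ready
c15: I4 complete
c16: R4←I4
c17: I5 dispatched to ADD
c18: I5 operands ready · I6 dispatched to MUL
c19: I6 operands ready
c20: I5 complete
c21: R4←I5
c25: I6 complete
c26: R3←I6
c27: I7 dispatched to MUL
c28: I7 operands ready
c34: I7 complete
c35: R0←I7
c36: I8 dispatched to MUL
c37: I8 operands ready
c43: I8 complete
c44: R4←I8

I4 = (12, 14, 15, 16)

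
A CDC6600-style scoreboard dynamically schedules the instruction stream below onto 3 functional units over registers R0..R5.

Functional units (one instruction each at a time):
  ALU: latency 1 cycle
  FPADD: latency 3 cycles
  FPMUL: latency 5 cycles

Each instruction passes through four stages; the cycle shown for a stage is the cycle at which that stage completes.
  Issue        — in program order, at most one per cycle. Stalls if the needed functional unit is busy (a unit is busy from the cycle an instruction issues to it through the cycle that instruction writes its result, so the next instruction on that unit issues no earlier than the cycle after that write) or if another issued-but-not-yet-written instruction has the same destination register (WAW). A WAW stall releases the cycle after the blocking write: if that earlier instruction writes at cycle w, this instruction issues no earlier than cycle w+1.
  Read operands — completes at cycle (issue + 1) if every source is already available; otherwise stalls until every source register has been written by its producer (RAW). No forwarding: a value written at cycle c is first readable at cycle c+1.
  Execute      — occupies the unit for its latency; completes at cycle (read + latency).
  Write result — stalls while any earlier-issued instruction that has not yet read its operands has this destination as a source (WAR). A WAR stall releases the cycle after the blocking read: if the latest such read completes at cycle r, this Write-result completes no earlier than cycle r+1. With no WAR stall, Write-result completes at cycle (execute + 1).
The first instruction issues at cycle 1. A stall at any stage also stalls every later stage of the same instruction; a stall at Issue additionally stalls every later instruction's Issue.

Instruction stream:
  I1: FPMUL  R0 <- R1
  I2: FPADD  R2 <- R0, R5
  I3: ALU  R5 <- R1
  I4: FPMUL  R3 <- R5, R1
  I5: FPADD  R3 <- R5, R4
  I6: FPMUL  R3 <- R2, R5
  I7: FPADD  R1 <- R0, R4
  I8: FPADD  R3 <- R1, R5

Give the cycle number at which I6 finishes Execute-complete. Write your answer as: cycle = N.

cycle = 30

t=1  I1 dispatched to FPMUL
t=2  I1 operands ready | I2 dispatched to FPADD
t=3  I3 dispatched to ALU
t=4  I3 operands ready
t=5  I3 complete
t=7  I1 complete
t=8  R0←I1
t=9  I2 operands ready | I4 dispatched to FPMUL
t=10  R5←I3
t=11  I4 operands ready
t=12  I2 complete
t=13  R2←I2
t=16  I4 complete
t=17  R3←I4
t=18  I5 dispatched to FPADD
t=19  I5 operands ready
t=22  I5 complete
t=23  R3←I5
t=24  I6 dispatched to FPMUL
t=25  I6 operands ready | I7 dispatched to FPADD
t=26  I7 operands ready
t=29  I7 complete
t=30  I6 complete | R1←I7
t=31  R3←I6
t=32  I8 dispatched to FPADD
t=33  I8 operands ready
t=36  I8 complete
t=37  R3←I8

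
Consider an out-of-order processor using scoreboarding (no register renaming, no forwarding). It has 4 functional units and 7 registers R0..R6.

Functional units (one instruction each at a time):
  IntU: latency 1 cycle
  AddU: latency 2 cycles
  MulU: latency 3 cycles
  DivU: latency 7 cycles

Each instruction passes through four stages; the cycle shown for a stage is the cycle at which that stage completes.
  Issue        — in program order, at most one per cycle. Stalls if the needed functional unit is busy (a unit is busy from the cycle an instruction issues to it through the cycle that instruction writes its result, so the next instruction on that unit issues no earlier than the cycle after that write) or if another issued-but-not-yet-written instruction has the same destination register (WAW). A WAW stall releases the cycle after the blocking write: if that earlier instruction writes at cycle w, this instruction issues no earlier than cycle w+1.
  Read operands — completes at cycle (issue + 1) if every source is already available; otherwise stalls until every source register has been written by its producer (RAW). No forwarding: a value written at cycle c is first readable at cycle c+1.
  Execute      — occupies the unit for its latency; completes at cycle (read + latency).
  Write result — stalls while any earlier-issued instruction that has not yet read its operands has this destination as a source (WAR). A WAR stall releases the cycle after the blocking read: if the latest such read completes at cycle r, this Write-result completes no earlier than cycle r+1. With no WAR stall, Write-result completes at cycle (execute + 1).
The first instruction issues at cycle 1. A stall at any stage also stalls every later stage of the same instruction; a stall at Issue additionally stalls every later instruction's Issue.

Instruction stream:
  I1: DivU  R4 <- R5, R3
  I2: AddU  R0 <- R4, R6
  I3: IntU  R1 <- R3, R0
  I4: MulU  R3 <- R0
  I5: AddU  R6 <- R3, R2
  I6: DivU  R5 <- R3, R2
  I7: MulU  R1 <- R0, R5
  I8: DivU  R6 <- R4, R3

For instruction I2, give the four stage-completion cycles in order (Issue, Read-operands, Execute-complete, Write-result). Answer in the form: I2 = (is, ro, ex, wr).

I2 = (2, 11, 13, 14)

t=1  I1→DivU
t=2  I1 RO · I2→AddU
t=3  I3→IntU
t=4  I4→MulU
t=9  I1 EX
t=10  I1 WR R4
t=11  I2 RO
t=13  I2 EX
t=14  I2 WR R0
t=15  I3 RO · I4 RO · I5→AddU
t=16  I3 EX · I6→DivU
t=17  I3 WR R1
t=18  I4 EX
t=19  I4 WR R3
t=20  I5 RO · I6 RO · I7→MulU
t=22  I5 EX
t=23  I5 WR R6
t=27  I6 EX
t=28  I6 WR R5
t=29  I7 RO · I8→DivU
t=30  I8 RO
t=32  I7 EX
t=33  I7 WR R1
t=37  I8 EX
t=38  I8 WR R6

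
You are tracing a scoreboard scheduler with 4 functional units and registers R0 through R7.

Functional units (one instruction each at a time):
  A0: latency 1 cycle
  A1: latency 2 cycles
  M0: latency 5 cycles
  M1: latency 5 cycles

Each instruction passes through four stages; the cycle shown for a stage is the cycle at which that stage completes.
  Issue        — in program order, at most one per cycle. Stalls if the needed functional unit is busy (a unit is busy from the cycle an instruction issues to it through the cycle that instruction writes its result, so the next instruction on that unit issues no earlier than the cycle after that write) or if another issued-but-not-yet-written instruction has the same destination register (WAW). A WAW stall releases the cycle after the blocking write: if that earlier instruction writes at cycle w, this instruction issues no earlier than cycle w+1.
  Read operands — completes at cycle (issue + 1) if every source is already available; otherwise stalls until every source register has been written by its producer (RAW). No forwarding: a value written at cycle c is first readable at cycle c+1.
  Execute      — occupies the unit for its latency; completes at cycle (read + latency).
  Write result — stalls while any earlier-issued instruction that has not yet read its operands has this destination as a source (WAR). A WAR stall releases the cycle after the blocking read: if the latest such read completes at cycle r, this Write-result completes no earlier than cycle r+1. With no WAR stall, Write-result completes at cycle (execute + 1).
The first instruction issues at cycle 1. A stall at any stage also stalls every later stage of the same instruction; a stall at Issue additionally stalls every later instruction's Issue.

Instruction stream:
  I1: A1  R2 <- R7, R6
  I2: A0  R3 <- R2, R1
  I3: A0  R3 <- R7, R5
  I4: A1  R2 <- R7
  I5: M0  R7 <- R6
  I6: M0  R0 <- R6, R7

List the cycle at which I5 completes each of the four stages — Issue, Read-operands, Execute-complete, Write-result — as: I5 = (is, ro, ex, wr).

c1: issue I1 (A1)
c2: I1 read-ops · issue I2 (A0)
c4: I1 finished on A1
c5: I1→R2
c6: I2 read-ops
c7: I2 finished on A0
c8: I2→R3
c9: issue I3 (A0)
c10: I3 read-ops · issue I4 (A1)
c11: I3 finished on A0 · I4 read-ops · issue I5 (M0)
c12: I3→R3 · I5 read-ops
c13: I4 finished on A1
c14: I4→R2
c17: I5 finished on M0
c18: I5→R7
c19: issue I6 (M0)
c20: I6 read-ops
c25: I6 finished on M0
c26: I6→R0

I5 = (11, 12, 17, 18)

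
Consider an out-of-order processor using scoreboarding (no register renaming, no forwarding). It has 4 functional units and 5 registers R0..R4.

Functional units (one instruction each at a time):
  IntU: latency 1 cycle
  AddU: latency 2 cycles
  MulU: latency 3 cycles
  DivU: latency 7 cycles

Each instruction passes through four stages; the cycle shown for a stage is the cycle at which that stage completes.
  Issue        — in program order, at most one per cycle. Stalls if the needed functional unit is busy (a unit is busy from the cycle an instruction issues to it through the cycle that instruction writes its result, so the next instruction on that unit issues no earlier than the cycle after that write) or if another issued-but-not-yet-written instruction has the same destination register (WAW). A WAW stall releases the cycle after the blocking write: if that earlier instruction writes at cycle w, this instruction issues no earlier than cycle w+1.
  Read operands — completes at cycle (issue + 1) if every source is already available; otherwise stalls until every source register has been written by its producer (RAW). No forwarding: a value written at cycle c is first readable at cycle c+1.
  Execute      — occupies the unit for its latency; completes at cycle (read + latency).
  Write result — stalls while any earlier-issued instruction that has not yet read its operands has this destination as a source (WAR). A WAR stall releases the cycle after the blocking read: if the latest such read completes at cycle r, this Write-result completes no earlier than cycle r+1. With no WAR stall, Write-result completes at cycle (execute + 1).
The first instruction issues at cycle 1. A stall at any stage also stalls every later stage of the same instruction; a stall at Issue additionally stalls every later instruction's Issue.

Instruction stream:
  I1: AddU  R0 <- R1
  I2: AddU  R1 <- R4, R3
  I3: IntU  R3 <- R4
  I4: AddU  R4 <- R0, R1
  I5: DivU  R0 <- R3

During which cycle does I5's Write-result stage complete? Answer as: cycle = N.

c1: I1 issues→AddU
c2: I1 reads
c4: I1 exec-done
c5: I1 writes R0
c6: I2 issues→AddU
c7: I2 reads · I3 issues→IntU
c8: I3 reads
c9: I2 exec-done · I3 exec-done
c10: I2 writes R1 · I3 writes R3
c11: I4 issues→AddU
c12: I4 reads · I5 issues→DivU
c13: I5 reads
c14: I4 exec-done
c15: I4 writes R4
c20: I5 exec-done
c21: I5 writes R0

cycle = 21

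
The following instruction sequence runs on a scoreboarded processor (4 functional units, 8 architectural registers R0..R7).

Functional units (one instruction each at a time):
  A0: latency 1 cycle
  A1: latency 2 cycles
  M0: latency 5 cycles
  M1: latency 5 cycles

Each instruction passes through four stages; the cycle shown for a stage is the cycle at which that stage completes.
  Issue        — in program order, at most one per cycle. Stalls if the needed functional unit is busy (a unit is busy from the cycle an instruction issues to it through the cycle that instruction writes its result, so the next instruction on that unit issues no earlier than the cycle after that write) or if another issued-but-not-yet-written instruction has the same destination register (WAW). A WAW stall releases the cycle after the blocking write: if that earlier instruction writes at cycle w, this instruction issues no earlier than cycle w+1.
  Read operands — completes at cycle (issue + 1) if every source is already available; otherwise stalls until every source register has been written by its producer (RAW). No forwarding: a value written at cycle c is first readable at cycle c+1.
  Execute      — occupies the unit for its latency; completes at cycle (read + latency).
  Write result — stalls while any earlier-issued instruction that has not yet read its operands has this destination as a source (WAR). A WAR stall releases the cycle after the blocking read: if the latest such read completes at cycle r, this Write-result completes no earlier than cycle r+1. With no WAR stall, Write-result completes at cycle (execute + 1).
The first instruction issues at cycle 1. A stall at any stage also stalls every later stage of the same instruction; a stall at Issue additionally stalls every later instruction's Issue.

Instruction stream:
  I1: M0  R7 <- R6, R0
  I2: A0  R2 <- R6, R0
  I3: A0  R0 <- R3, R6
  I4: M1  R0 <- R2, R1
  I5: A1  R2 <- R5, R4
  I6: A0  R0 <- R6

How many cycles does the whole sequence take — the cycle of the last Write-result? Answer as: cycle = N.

1) issue 1, read 2, done 7, write 8
2) issue 2, read 3, done 4, write 5
3) issue 6, read 7, done 8, write 9  <struct: A0 busy until I2 writes@5>
4) issue 10, read 11, done 16, write 17  <WAW R0: wait I3 write@9>
5) issue 11, read 12, done 14, write 15
6) issue 18, read 19, done 20, write 21  <WAW R0: wait I4 write@17>

cycle = 21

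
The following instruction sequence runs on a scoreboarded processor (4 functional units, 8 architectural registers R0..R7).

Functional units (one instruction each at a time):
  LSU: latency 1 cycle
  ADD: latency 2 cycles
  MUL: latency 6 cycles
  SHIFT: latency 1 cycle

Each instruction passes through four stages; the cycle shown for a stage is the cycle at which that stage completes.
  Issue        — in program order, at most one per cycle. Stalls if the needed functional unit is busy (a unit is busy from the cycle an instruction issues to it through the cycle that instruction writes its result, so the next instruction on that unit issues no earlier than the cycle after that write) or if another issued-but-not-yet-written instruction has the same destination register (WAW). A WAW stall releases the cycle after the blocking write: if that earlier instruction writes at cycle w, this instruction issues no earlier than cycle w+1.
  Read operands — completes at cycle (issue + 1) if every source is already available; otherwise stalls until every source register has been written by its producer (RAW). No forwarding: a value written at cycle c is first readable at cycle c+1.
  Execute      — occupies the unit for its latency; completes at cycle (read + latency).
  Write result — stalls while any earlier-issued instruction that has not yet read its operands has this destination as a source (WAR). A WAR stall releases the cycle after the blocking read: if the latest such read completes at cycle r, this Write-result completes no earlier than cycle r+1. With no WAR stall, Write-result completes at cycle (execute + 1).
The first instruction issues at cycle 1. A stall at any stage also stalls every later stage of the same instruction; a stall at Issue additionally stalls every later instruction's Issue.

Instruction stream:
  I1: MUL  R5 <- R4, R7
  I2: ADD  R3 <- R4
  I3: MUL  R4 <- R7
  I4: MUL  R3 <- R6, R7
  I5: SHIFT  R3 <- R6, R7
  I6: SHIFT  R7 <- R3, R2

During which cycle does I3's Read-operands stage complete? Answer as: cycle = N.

cycle = 11

I1 -> (1, 2, 8, 9)
I2 -> (2, 3, 5, 6)
I3 -> (10, 11, 17, 18)  // struct: MUL busy until I1 writes@9
I4 -> (19, 20, 26, 27)  // struct: MUL busy until I3 writes@18
I5 -> (28, 29, 30, 31)  // WAW R3: wait I4 write@27
I6 -> (32, 33, 34, 35)  // struct: SHIFT busy until I5 writes@31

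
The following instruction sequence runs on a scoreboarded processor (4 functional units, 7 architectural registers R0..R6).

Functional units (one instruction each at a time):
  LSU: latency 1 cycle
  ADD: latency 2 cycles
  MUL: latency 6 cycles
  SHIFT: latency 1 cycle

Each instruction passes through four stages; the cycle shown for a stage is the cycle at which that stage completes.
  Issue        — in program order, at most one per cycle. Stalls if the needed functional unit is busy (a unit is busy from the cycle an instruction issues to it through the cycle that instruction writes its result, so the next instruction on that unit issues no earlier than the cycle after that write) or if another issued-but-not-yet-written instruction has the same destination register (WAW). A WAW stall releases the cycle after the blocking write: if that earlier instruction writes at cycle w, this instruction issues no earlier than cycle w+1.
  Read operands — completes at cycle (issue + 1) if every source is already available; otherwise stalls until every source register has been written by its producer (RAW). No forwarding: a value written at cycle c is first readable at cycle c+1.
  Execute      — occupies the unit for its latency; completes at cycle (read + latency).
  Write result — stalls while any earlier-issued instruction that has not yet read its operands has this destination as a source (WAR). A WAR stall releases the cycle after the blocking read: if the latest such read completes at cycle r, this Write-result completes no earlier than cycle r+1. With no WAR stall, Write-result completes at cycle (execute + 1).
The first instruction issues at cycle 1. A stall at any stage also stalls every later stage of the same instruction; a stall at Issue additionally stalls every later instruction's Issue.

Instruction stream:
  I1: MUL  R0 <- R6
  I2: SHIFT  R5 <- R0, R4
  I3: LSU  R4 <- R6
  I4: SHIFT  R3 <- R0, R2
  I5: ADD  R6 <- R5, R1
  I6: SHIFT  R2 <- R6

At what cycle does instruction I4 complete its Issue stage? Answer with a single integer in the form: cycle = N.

c1: I1→MUL
c2: I1 RO; I2→SHIFT
c3: I3→LSU
c4: I3 RO
c5: I3 EX
c8: I1 EX
c9: I1 WR R0
c10: I2 RO
c11: I2 EX; I3 WR R4
c12: I2 WR R5
c13: I4→SHIFT
c14: I4 RO; I5→ADD
c15: I4 EX; I5 RO
c16: I4 WR R3
c17: I5 EX; I6→SHIFT
c18: I5 WR R6
c19: I6 RO
c20: I6 EX
c21: I6 WR R2

cycle = 13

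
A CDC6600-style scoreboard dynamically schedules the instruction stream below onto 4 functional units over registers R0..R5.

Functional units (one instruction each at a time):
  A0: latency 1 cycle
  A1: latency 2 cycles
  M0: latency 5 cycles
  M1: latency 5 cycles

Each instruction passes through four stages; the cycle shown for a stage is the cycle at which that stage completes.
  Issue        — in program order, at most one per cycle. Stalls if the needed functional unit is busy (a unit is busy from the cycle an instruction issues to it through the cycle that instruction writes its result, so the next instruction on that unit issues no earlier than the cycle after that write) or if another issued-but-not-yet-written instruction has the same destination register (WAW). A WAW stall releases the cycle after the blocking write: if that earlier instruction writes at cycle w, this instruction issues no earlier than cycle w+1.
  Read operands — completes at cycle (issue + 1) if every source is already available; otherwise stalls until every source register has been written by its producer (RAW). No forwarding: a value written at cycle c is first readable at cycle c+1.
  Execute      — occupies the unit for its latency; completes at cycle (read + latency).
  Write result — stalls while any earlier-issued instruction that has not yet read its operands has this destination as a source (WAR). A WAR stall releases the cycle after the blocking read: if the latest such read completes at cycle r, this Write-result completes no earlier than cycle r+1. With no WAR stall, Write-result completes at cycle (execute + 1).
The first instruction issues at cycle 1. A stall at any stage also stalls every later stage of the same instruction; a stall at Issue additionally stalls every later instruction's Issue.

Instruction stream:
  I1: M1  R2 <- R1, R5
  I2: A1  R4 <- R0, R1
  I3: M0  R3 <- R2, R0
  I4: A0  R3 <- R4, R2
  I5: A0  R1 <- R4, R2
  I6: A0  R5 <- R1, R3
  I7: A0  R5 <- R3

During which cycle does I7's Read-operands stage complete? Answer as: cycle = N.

1) issue 1, read 2, done 7, write 8
2) issue 2, read 3, done 5, write 6
3) issue 3, read 9, done 14, write 15  <RAW R2: wait I1 write@8>
4) issue 16, read 17, done 18, write 19  <WAW R3: wait I3 write@15>
5) issue 20, read 21, done 22, write 23  <struct: A0 busy until I4 writes@19>
6) issue 24, read 25, done 26, write 27  <struct: A0 busy until I5 writes@23>
7) issue 28, read 29, done 30, write 31  <struct: A0 busy until I6 writes@27>

cycle = 29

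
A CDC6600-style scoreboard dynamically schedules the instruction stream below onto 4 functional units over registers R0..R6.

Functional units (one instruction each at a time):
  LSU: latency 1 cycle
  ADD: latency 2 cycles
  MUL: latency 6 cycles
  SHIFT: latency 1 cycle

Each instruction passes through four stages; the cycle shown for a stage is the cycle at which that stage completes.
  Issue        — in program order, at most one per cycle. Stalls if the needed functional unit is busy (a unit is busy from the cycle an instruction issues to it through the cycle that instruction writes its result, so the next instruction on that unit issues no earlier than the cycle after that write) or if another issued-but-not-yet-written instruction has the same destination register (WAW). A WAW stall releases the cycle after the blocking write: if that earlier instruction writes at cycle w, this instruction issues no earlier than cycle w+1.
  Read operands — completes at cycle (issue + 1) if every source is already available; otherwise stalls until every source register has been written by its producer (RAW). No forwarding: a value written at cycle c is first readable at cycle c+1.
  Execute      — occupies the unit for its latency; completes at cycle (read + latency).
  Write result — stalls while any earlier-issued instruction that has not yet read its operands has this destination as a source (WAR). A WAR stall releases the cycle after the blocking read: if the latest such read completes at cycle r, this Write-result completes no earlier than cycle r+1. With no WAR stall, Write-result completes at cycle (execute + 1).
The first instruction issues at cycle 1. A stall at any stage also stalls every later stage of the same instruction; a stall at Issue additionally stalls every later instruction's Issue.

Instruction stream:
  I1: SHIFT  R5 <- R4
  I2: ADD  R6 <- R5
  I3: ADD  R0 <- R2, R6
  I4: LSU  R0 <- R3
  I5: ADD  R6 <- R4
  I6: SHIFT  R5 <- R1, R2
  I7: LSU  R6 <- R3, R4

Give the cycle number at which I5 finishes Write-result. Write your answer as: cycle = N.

cycle = 19

I1 -> (1, 2, 3, 4)
I2 -> (2, 5, 7, 8)  // RAW R5: wait I1 write@4
I3 -> (9, 10, 12, 13)  // struct: ADD busy until I2 writes@8
I4 -> (14, 15, 16, 17)  // WAW R0: wait I3 write@13
I5 -> (15, 16, 18, 19)
I6 -> (16, 17, 18, 19)
I7 -> (20, 21, 22, 23)  // WAW R6: wait I5 write@19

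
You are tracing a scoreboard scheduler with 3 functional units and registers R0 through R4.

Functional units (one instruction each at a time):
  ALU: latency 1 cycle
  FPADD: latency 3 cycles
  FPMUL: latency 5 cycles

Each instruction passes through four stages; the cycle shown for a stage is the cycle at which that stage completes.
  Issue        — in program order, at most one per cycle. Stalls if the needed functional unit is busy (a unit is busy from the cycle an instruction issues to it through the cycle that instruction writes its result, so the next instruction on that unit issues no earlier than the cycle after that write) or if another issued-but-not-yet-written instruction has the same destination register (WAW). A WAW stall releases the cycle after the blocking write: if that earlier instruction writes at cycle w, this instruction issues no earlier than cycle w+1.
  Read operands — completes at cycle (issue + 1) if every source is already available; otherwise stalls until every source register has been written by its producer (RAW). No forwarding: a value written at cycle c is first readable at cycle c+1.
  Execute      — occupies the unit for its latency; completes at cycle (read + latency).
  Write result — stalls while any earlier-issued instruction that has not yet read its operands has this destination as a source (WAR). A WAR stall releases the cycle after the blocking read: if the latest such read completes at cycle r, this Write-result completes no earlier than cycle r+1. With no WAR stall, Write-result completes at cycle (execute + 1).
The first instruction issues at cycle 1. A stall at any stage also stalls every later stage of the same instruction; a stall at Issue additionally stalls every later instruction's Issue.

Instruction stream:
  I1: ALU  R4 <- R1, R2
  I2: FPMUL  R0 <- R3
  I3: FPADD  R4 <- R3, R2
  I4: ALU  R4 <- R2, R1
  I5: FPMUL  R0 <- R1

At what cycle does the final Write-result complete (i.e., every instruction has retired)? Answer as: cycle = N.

[I1] 1/2/3/4
[I2] 2/3/8/9
[I3] 5/6/9/10  (WAW R4: wait I1 write@4)
[I4] 11/12/13/14  (WAW R4: wait I3 write@10)
[I5] 12/13/18/19

cycle = 19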